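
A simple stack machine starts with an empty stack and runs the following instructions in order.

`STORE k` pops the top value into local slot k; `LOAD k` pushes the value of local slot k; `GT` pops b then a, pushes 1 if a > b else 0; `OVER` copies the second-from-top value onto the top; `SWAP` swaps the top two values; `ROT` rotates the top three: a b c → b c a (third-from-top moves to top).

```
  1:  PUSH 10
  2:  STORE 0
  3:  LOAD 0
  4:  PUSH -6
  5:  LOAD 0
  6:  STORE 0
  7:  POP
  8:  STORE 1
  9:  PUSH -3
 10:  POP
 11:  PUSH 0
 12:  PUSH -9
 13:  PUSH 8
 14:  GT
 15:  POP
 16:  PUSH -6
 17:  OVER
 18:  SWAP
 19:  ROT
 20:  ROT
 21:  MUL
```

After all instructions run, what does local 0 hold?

PUSH 10 → [10]
STORE 0 → []
LOAD 0  → [10]
PUSH -6 → [10, -6]
LOAD 0  → [10, -6, 10]
STORE 0 → [10, -6]
POP     → [10]
STORE 1 → []
PUSH -3 → [-3]
POP     → []
PUSH 0  → [0]
PUSH -9 → [0, -9]
PUSH 8  → [0, -9, 8]
GT      → [0, 0]
POP     → [0]
PUSH -6 → [0, -6]
OVER    → [0, -6, 0]
SWAP    → [0, 0, -6]
ROT     → [0, -6, 0]
ROT     → [-6, 0, 0]
MUL     → [-6, 0]

10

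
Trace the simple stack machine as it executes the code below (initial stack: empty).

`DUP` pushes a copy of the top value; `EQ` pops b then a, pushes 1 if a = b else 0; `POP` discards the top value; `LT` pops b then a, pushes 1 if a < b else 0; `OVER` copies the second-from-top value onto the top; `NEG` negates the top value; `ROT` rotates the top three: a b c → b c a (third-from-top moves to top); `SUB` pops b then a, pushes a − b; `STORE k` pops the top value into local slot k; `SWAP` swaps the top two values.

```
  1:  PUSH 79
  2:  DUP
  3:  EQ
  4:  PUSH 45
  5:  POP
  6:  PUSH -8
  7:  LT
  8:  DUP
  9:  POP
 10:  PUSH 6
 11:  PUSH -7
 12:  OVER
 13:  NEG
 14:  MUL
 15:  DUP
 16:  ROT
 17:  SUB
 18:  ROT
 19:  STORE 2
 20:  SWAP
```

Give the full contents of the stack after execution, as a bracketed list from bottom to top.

PUSH 79  [79]
DUP      [79, 79]
EQ       [1]
PUSH 45  [1, 45]
POP      [1]
PUSH -8  [1, -8]
LT       [0]
DUP      [0, 0]
POP      [0]
PUSH 6   [0, 6]
PUSH -7  [0, 6, -7]
OVER     [0, 6, -7, 6]
NEG      [0, 6, -7, -6]
MUL      [0, 6, 42]
DUP      [0, 6, 42, 42]
ROT      [0, 42, 42, 6]
SUB      [0, 42, 36]
ROT      [42, 36, 0]
STORE 2  [42, 36]
SWAP     [36, 42]

[36, 42]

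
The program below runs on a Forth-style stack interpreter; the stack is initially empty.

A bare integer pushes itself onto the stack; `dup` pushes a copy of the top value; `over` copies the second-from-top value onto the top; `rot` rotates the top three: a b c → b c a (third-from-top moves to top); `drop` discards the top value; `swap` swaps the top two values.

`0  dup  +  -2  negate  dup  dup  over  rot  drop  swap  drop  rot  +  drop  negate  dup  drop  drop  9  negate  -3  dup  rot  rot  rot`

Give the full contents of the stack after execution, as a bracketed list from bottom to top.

[-9, -3, -3]

0       [0]
dup     [0, 0]
+       [0]
-2      [0, -2]
negate  [0, 2]
dup     [0, 2, 2]
dup     [0, 2, 2, 2]
over    [0, 2, 2, 2, 2]
rot     [0, 2, 2, 2, 2]
drop    [0, 2, 2, 2]
swap    [0, 2, 2, 2]
drop    [0, 2, 2]
rot     [2, 2, 0]
+       [2, 2]
drop    [2]
negate  [-2]
dup     [-2, -2]
drop    [-2]
drop    []
9       [9]
negate  [-9]
-3      [-9, -3]
dup     [-9, -3, -3]
rot     [-3, -3, -9]
rot     [-3, -9, -3]
rot     [-9, -3, -3]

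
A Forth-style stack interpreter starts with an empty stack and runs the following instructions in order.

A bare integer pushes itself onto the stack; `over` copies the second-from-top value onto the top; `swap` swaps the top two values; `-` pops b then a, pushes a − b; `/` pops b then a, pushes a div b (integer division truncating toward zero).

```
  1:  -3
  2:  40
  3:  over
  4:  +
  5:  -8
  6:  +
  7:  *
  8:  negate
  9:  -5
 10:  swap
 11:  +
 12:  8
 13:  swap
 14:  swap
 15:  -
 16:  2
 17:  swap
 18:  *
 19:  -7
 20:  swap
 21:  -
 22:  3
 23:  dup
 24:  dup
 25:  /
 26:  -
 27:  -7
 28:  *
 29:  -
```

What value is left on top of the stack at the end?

-3     -> -3
40     -> -3 40
over   -> -3 40 -3
+      -> -3 37
-8     -> -3 37 -8
+      -> -3 29
*      -> -87
negate -> 87
-5     -> 87 -5
swap   -> -5 87
+      -> 82
8      -> 82 8
swap   -> 8 82
swap   -> 82 8
-      -> 74
2      -> 74 2
swap   -> 2 74
*      -> 148
-7     -> 148 -7
swap   -> -7 148
-      -> -155
3      -> -155 3
dup    -> -155 3 3
dup    -> -155 3 3 3
/      -> -155 3 1
-      -> -155 2
-7     -> -155 2 -7
*      -> -155 -14
-      -> -141

-141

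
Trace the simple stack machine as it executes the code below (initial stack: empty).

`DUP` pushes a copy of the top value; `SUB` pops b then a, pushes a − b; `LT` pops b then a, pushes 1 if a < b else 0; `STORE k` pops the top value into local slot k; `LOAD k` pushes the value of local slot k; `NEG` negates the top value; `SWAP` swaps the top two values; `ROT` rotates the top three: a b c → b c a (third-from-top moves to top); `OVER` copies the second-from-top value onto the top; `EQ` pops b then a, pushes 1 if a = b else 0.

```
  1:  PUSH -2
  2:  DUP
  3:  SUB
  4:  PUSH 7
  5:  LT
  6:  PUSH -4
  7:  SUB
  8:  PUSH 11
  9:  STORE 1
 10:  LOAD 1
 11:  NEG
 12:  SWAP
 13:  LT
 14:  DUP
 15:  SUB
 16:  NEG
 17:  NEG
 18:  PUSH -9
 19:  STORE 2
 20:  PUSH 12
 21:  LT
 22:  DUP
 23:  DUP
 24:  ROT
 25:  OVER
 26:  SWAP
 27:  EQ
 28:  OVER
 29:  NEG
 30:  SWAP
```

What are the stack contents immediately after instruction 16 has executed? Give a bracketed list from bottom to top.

[0]

PUSH -2  [-2]
DUP      [-2, -2]
SUB      [0]
PUSH 7   [0, 7]
LT       [1]
PUSH -4  [1, -4]
SUB      [5]
PUSH 11  [5, 11]
STORE 1  [5]
LOAD 1   [5, 11]
NEG      [5, -11]
SWAP     [-11, 5]
LT       [1]
DUP      [1, 1]
SUB      [0]
NEG      [0]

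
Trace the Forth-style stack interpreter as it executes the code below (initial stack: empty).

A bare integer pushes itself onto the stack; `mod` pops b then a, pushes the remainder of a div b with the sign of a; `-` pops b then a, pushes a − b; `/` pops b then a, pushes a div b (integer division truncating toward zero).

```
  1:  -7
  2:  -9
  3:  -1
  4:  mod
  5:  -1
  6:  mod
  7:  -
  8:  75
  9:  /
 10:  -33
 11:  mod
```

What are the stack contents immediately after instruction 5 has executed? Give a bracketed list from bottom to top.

-7  : [-7]
-9  : [-7, -9]
-1  : [-7, -9, -1]
mod : [-7, 0]
-1  : [-7, 0, -1]

[-7, 0, -1]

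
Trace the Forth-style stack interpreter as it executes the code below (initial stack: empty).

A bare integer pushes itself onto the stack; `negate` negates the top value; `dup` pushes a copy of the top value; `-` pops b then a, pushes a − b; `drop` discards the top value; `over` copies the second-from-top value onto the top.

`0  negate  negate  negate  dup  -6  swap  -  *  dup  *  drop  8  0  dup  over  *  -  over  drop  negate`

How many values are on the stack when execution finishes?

0      → [0]
negate → [0]
negate → [0]
negate → [0]
dup    → [0, 0]
-6     → [0, 0, -6]
swap   → [0, -6, 0]
-      → [0, -6]
*      → [0]
dup    → [0, 0]
*      → [0]
drop   → []
8      → [8]
0      → [8, 0]
dup    → [8, 0, 0]
over   → [8, 0, 0, 0]
*      → [8, 0, 0]
-      → [8, 0]
over   → [8, 0, 8]
drop   → [8, 0]
negate → [8, 0]

2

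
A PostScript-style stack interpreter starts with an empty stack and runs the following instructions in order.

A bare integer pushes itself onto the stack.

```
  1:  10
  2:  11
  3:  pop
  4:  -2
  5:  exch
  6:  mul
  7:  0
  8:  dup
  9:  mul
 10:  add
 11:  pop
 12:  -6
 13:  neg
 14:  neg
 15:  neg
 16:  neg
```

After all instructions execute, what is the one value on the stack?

10   -> [10]
11   -> [10, 11]
pop  -> [10]
-2   -> [10, -2]
exch -> [-2, 10]
mul  -> [-20]
0    -> [-20, 0]
dup  -> [-20, 0, 0]
mul  -> [-20, 0]
add  -> [-20]
pop  -> []
-6   -> [-6]
neg  -> [6]
neg  -> [-6]
neg  -> [6]
neg  -> [-6]

-6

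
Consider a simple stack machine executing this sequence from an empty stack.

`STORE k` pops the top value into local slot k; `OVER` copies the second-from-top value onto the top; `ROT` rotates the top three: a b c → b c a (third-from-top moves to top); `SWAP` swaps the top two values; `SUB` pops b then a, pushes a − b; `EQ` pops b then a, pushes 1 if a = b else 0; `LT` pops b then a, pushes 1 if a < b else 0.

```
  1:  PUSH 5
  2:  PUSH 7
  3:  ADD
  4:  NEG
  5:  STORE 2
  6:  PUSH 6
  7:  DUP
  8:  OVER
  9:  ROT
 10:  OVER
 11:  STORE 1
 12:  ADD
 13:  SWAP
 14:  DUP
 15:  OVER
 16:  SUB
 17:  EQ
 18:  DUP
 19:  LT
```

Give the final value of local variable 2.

PUSH 5  → [5]
PUSH 7  → [5, 7]
ADD     → [12]
NEG     → [-12]
STORE 2 → []
PUSH 6  → [6]
DUP     → [6, 6]
OVER    → [6, 6, 6]
ROT     → [6, 6, 6]
OVER    → [6, 6, 6, 6]
STORE 1 → [6, 6, 6]
ADD     → [6, 12]
SWAP    → [12, 6]
DUP     → [12, 6, 6]
OVER    → [12, 6, 6, 6]
SUB     → [12, 6, 0]
EQ      → [12, 0]
DUP     → [12, 0, 0]
LT      → [12, 0]

-12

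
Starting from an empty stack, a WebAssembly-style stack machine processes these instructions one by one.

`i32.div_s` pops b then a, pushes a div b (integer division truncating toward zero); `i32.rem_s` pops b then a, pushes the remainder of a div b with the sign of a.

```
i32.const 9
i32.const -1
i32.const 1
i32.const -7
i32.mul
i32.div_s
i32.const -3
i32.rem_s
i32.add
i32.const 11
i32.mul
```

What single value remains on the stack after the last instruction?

99

i32.const 9  → 9
i32.const -1 → 9 -1
i32.const 1  → 9 -1 1
i32.const -7 → 9 -1 1 -7
i32.mul      → 9 -1 -7
i32.div_s    → 9 0
i32.const -3 → 9 0 -3
i32.rem_s    → 9 0
i32.add      → 9
i32.const 11 → 9 11
i32.mul      → 99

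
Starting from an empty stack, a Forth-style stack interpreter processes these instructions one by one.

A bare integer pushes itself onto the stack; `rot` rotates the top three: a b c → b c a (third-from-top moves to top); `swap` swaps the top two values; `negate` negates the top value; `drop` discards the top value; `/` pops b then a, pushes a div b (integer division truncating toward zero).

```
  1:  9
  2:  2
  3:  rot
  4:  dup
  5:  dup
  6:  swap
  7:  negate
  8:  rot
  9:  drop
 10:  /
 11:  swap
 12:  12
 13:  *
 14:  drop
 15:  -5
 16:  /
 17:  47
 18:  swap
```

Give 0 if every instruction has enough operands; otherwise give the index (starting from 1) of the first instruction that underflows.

9 -> 9
2 -> 9 2
rot  — needs 3 operands, stack has 2 → underflow

3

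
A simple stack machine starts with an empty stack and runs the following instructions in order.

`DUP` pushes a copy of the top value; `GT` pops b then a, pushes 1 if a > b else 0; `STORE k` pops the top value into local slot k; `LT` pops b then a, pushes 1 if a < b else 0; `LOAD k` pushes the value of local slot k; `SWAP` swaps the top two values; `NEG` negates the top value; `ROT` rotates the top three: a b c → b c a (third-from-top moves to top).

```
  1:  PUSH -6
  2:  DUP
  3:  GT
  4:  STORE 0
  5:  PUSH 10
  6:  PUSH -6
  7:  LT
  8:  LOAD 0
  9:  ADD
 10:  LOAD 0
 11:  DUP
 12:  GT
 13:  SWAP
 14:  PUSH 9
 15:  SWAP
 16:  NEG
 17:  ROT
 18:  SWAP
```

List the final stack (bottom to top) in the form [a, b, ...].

PUSH -6 -> -6
DUP     -> -6 -6
GT      -> 0
STORE 0 -> (empty)
PUSH 10 -> 10
PUSH -6 -> 10 -6
LT      -> 0
LOAD 0  -> 0 0
ADD     -> 0
LOAD 0  -> 0 0
DUP     -> 0 0 0
GT      -> 0 0
SWAP    -> 0 0
PUSH 9  -> 0 0 9
SWAP    -> 0 9 0
NEG     -> 0 9 0
ROT     -> 9 0 0
SWAP    -> 9 0 0

[9, 0, 0]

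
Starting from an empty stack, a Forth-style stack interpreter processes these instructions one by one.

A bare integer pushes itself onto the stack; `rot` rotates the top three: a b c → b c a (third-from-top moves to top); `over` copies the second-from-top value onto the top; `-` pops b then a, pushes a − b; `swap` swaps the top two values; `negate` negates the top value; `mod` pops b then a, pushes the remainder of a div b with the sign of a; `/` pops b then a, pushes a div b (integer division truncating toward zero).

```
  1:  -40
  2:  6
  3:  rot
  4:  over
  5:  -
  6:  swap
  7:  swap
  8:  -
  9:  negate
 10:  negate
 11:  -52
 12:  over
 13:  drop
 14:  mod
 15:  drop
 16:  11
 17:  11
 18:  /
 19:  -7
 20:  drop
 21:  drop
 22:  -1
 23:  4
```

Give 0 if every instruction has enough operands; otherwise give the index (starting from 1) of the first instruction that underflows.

3

-40 → [-40]
6   → [-40, 6]
rot  — needs 3 operands, stack has 2 → underflow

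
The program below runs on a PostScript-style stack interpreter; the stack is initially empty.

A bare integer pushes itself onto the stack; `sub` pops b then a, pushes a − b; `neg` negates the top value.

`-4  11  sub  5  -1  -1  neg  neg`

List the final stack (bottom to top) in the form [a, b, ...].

[-15, 5, -1, -1]

-4   -4
11   -4 11
sub  -15
5    -15 5
-1   -15 5 -1
-1   -15 5 -1 -1
neg  -15 5 -1 1
neg  -15 5 -1 -1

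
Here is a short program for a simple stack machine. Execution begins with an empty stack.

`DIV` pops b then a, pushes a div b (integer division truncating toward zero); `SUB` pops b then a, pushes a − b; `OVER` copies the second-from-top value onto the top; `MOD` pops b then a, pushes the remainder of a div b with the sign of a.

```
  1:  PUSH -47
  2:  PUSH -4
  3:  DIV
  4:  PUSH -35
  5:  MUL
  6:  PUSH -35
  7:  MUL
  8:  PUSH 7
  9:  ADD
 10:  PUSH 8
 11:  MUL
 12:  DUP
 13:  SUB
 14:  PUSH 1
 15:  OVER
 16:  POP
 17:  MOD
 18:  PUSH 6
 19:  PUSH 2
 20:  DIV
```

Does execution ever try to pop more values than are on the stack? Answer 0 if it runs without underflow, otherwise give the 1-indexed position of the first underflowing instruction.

PUSH -47 → -47
PUSH -4  → -47 -4
DIV      → 11
PUSH -35 → 11 -35
MUL      → -385
PUSH -35 → -385 -35
MUL      → 13475
PUSH 7   → 13475 7
ADD      → 13482
PUSH 8   → 13482 8
MUL      → 107856
DUP      → 107856 107856
SUB      → 0
PUSH 1   → 0 1
OVER     → 0 1 0
POP      → 0 1
MOD      → 0
PUSH 6   → 0 6
PUSH 2   → 0 6 2
DIV      → 0 3

0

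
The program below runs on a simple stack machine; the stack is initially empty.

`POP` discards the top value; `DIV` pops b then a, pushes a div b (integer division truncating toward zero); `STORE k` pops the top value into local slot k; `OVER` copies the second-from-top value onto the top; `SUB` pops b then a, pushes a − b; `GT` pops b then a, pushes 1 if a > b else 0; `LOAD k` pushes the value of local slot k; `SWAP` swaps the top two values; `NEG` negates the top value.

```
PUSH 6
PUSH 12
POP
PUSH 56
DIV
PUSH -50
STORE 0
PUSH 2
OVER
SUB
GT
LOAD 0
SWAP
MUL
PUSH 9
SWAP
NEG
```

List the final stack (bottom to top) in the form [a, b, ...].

PUSH 6   : 6
PUSH 12  : 6 12
POP      : 6
PUSH 56  : 6 56
DIV      : 0
PUSH -50 : 0 -50
STORE 0  : 0
PUSH 2   : 0 2
OVER     : 0 2 0
SUB      : 0 2
GT       : 0
LOAD 0   : 0 -50
SWAP     : -50 0
MUL      : 0
PUSH 9   : 0 9
SWAP     : 9 0
NEG      : 9 0

[9, 0]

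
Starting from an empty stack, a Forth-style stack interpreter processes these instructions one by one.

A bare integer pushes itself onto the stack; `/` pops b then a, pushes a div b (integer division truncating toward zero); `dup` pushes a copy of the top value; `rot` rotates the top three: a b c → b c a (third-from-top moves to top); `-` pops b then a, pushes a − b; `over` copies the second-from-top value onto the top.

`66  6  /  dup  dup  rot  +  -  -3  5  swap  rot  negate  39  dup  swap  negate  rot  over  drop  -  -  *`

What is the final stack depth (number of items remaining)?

66     -> 66
6      -> 66 6
/      -> 11
dup    -> 11 11
dup    -> 11 11 11
rot    -> 11 11 11
+      -> 11 22
-      -> -11
-3     -> -11 -3
5      -> -11 -3 5
swap   -> -11 5 -3
rot    -> 5 -3 -11
negate -> 5 -3 11
39     -> 5 -3 11 39
dup    -> 5 -3 11 39 39
swap   -> 5 -3 11 39 39
negate -> 5 -3 11 39 -39
rot    -> 5 -3 39 -39 11
over   -> 5 -3 39 -39 11 -39
drop   -> 5 -3 39 -39 11
-      -> 5 -3 39 -50
-      -> 5 -3 89
*      -> 5 -267

2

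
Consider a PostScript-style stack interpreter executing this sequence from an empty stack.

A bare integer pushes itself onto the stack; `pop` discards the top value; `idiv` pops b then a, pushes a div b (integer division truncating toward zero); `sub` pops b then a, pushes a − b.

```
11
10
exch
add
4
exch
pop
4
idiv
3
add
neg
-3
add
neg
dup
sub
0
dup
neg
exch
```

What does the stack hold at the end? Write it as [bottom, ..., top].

[0, 0, 0]

11   → 11
10   → 11 10
exch → 10 11
add  → 21
4    → 21 4
exch → 4 21
pop  → 4
4    → 4 4
idiv → 1
3    → 1 3
add  → 4
neg  → -4
-3   → -4 -3
add  → -7
neg  → 7
dup  → 7 7
sub  → 0
0    → 0 0
dup  → 0 0 0
neg  → 0 0 0
exch → 0 0 0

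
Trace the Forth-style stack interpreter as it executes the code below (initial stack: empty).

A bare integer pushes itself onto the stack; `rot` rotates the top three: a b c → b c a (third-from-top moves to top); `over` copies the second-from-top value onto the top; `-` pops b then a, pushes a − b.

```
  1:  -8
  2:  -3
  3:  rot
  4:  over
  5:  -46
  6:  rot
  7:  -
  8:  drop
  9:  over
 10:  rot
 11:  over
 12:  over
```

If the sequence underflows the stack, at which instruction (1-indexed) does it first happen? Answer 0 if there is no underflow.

3

-8 -> [-8]
-3 -> [-8, -3]
rot  — needs 3 operands, stack has 2 → underflow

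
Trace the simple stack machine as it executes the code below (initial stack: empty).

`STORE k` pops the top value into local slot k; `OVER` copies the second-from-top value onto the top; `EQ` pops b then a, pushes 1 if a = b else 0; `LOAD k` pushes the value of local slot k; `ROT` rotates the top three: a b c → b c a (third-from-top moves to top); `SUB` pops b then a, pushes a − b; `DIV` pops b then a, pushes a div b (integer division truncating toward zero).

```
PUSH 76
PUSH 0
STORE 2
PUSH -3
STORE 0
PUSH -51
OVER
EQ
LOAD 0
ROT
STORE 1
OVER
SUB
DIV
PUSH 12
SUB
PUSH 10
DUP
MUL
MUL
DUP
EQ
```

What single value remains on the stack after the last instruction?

1

PUSH 76  : [76]
PUSH 0   : [76, 0]
STORE 2  : [76]
PUSH -3  : [76, -3]
STORE 0  : [76]
PUSH -51 : [76, -51]
OVER     : [76, -51, 76]
EQ       : [76, 0]
LOAD 0   : [76, 0, -3]
ROT      : [0, -3, 76]
STORE 1  : [0, -3]
OVER     : [0, -3, 0]
SUB      : [0, -3]
DIV      : [0]
PUSH 12  : [0, 12]
SUB      : [-12]
PUSH 10  : [-12, 10]
DUP      : [-12, 10, 10]
MUL      : [-12, 100]
MUL      : [-1200]
DUP      : [-1200, -1200]
EQ       : [1]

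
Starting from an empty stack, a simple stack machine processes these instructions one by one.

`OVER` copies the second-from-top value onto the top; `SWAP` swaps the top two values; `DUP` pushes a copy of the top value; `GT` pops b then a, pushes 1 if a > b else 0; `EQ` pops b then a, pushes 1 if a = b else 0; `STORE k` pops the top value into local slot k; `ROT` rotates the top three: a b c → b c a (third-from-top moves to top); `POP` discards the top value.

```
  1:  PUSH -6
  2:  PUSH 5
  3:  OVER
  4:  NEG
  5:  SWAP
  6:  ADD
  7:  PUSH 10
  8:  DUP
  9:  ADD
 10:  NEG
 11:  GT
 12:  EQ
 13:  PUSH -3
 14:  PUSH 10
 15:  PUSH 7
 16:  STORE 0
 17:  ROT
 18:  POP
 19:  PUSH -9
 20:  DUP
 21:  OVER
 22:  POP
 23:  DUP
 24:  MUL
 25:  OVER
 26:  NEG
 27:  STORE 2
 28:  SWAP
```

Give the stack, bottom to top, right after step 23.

PUSH -6 → -6
PUSH 5  → -6 5
OVER    → -6 5 -6
NEG     → -6 5 6
SWAP    → -6 6 5
ADD     → -6 11
PUSH 10 → -6 11 10
DUP     → -6 11 10 10
ADD     → -6 11 20
NEG     → -6 11 -20
GT      → -6 1
EQ      → 0
PUSH -3 → 0 -3
PUSH 10 → 0 -3 10
PUSH 7  → 0 -3 10 7
STORE 0 → 0 -3 10
ROT     → -3 10 0
POP     → -3 10
PUSH -9 → -3 10 -9
DUP     → -3 10 -9 -9
OVER    → -3 10 -9 -9 -9
POP     → -3 10 -9 -9
DUP     → -3 10 -9 -9 -9

[-3, 10, -9, -9, -9]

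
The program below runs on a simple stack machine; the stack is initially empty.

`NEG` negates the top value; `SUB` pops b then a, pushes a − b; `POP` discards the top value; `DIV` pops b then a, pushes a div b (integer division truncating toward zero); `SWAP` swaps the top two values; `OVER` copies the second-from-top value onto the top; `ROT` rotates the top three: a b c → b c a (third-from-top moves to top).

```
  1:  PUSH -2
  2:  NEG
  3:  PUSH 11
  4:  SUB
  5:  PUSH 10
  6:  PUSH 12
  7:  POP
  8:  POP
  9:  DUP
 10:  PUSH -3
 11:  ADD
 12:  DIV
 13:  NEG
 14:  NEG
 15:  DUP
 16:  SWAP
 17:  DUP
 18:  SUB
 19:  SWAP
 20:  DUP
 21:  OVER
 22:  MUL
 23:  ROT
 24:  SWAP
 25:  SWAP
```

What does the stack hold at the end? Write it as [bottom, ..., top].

PUSH -2 → -2
NEG     → 2
PUSH 11 → 2 11
SUB     → -9
PUSH 10 → -9 10
PUSH 12 → -9 10 12
POP     → -9 10
POP     → -9
DUP     → -9 -9
PUSH -3 → -9 -9 -3
ADD     → -9 -12
DIV     → 0
NEG     → 0
NEG     → 0
DUP     → 0 0
SWAP    → 0 0
DUP     → 0 0 0
SUB     → 0 0
SWAP    → 0 0
DUP     → 0 0 0
OVER    → 0 0 0 0
MUL     → 0 0 0
ROT     → 0 0 0
SWAP    → 0 0 0
SWAP    → 0 0 0

[0, 0, 0]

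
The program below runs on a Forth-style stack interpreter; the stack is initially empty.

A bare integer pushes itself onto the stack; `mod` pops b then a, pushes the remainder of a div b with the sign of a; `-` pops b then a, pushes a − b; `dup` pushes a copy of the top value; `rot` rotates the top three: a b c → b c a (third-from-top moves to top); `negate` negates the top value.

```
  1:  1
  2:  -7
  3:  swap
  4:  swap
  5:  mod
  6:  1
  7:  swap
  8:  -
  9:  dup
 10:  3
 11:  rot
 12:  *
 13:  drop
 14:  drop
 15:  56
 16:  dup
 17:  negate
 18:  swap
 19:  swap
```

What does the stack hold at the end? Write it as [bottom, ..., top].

[56, -56]

1      : [1]
-7     : [1, -7]
swap   : [-7, 1]
swap   : [1, -7]
mod    : [1]
1      : [1, 1]
swap   : [1, 1]
-      : [0]
dup    : [0, 0]
3      : [0, 0, 3]
rot    : [0, 3, 0]
*      : [0, 0]
drop   : [0]
drop   : []
56     : [56]
dup    : [56, 56]
negate : [56, -56]
swap   : [-56, 56]
swap   : [56, -56]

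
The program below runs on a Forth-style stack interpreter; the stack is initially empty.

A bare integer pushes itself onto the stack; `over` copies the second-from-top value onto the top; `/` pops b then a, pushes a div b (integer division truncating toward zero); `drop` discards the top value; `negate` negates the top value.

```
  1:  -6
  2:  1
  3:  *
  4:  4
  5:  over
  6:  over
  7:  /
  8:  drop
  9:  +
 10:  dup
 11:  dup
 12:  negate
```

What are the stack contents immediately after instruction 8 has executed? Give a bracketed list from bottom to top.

[-6, 4]

-6    -6
1     -6 1
*     -6
4     -6 4
over  -6 4 -6
over  -6 4 -6 4
/     -6 4 -1
drop  -6 4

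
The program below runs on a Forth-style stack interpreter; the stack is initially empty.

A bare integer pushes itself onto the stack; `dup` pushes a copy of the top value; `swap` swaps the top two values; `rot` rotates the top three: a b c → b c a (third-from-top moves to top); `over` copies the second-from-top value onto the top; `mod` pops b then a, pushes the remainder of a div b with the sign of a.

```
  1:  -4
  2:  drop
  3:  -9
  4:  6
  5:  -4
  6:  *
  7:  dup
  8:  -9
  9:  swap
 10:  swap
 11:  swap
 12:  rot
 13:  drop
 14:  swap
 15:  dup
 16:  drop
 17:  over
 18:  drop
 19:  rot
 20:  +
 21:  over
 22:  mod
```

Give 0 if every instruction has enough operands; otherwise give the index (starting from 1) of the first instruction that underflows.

0

-4   → -4
drop → (empty)
-9   → -9
6    → -9 6
-4   → -9 6 -4
*    → -9 -24
dup  → -9 -24 -24
-9   → -9 -24 -24 -9
swap → -9 -24 -9 -24
swap → -9 -24 -24 -9
swap → -9 -24 -9 -24
rot  → -9 -9 -24 -24
drop → -9 -9 -24
swap → -9 -24 -9
dup  → -9 -24 -9 -9
drop → -9 -24 -9
over → -9 -24 -9 -24
drop → -9 -24 -9
rot  → -24 -9 -9
+    → -24 -18
over → -24 -18 -24
mod  → -24 -18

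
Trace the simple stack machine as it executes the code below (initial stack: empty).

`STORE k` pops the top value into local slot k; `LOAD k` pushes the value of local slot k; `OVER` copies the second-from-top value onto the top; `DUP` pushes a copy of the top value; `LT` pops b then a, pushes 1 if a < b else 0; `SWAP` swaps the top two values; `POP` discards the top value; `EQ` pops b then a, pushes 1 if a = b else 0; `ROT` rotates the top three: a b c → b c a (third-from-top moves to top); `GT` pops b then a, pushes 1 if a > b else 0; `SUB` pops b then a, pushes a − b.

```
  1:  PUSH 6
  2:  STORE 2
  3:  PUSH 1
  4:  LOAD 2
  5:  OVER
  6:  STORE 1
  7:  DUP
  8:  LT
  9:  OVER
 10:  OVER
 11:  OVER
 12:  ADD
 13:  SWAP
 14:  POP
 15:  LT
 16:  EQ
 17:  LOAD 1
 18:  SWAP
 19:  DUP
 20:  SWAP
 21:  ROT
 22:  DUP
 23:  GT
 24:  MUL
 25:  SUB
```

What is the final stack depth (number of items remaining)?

PUSH 6  -> [6]
STORE 2 -> []
PUSH 1  -> [1]
LOAD 2  -> [1, 6]
OVER    -> [1, 6, 1]
STORE 1 -> [1, 6]
DUP     -> [1, 6, 6]
LT      -> [1, 0]
OVER    -> [1, 0, 1]
OVER    -> [1, 0, 1, 0]
OVER    -> [1, 0, 1, 0, 1]
ADD     -> [1, 0, 1, 1]
SWAP    -> [1, 0, 1, 1]
POP     -> [1, 0, 1]
LT      -> [1, 1]
EQ      -> [1]
LOAD 1  -> [1, 1]
SWAP    -> [1, 1]
DUP     -> [1, 1, 1]
SWAP    -> [1, 1, 1]
ROT     -> [1, 1, 1]
DUP     -> [1, 1, 1, 1]
GT      -> [1, 1, 0]
MUL     -> [1, 0]
SUB     -> [1]

1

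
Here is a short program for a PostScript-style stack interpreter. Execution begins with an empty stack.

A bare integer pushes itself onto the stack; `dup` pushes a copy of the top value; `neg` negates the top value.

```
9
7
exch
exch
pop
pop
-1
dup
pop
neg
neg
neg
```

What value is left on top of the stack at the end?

9     [9]
7     [9, 7]
exch  [7, 9]
exch  [9, 7]
pop   [9]
pop   []
-1    [-1]
dup   [-1, -1]
pop   [-1]
neg   [1]
neg   [-1]
neg   [1]

1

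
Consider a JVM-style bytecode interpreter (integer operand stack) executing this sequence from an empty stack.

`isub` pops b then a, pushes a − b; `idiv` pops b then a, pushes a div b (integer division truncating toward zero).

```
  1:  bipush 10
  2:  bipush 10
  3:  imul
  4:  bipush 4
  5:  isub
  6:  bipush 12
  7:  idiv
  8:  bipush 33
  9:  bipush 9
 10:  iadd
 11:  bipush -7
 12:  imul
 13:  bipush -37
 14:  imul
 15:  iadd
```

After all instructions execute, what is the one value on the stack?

10886

bipush 10   10
bipush 10   10 10
imul        100
bipush 4    100 4
isub        96
bipush 12   96 12
idiv        8
bipush 33   8 33
bipush 9    8 33 9
iadd        8 42
bipush -7   8 42 -7
imul        8 -294
bipush -37  8 -294 -37
imul        8 10878
iadd        10886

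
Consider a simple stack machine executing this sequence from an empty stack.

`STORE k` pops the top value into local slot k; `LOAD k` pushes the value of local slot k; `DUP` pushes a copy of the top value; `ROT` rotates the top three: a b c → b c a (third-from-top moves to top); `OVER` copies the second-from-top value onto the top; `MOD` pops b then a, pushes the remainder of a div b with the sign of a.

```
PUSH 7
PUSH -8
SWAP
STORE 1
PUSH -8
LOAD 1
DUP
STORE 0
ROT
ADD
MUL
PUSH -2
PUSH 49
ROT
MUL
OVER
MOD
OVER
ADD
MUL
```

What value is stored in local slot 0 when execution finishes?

PUSH 7   7
PUSH -8  7 -8
SWAP     -8 7
STORE 1  -8
PUSH -8  -8 -8
LOAD 1   -8 -8 7
DUP      -8 -8 7 7
STORE 0  -8 -8 7
ROT      -8 7 -8
ADD      -8 -1
MUL      8
PUSH -2  8 -2
PUSH 49  8 -2 49
ROT      -2 49 8
MUL      -2 392
OVER     -2 392 -2
MOD      -2 0
OVER     -2 0 -2
ADD      -2 -2
MUL      4

7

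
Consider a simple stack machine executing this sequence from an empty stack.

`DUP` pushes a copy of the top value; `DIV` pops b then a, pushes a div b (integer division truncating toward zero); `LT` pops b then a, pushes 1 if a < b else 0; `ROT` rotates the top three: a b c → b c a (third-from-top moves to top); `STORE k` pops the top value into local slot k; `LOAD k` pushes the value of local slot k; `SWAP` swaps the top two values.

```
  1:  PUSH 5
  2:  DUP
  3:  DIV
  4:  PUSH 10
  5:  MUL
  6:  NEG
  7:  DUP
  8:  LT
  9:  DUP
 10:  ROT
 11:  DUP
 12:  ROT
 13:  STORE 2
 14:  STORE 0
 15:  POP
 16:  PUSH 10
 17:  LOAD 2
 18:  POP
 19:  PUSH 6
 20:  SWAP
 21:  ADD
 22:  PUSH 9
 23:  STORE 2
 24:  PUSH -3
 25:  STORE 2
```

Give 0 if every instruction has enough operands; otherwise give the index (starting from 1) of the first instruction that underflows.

10

PUSH 5  : [5]
DUP     : [5, 5]
DIV     : [1]
PUSH 10 : [1, 10]
MUL     : [10]
NEG     : [-10]
DUP     : [-10, -10]
LT      : [0]
DUP     : [0, 0]
ROT  — needs 3 operands, stack has 2 → underflow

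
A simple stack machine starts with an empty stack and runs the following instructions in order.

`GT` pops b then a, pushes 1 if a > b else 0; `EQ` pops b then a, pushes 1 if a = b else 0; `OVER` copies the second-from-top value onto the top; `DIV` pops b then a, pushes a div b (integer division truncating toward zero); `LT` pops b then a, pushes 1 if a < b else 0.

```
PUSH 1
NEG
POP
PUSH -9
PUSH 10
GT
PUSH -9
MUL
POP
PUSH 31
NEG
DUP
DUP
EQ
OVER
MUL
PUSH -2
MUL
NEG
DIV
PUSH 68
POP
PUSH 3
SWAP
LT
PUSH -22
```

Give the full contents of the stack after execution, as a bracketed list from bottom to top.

PUSH 1   → [1]
NEG      → [-1]
POP      → []
PUSH -9  → [-9]
PUSH 10  → [-9, 10]
GT       → [0]
PUSH -9  → [0, -9]
MUL      → [0]
POP      → []
PUSH 31  → [31]
NEG      → [-31]
DUP      → [-31, -31]
DUP      → [-31, -31, -31]
EQ       → [-31, 1]
OVER     → [-31, 1, -31]
MUL      → [-31, -31]
PUSH -2  → [-31, -31, -2]
MUL      → [-31, 62]
NEG      → [-31, -62]
DIV      → [0]
PUSH 68  → [0, 68]
POP      → [0]
PUSH 3   → [0, 3]
SWAP     → [3, 0]
LT       → [0]
PUSH -22 → [0, -22]

[0, -22]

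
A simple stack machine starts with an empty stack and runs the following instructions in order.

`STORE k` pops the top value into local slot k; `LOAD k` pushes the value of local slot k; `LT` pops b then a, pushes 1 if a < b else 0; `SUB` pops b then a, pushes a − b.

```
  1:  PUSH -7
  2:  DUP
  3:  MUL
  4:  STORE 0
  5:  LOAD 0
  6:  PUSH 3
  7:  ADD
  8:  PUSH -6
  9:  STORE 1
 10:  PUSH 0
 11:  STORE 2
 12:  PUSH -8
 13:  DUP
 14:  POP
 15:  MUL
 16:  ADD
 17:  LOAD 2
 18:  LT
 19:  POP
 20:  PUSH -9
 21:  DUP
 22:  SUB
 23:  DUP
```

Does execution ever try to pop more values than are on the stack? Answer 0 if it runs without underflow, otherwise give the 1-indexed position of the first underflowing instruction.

16

PUSH -7  -7
DUP      -7 -7
MUL      49
STORE 0  (empty)
LOAD 0   49
PUSH 3   49 3
ADD      52
PUSH -6  52 -6
STORE 1  52
PUSH 0   52 0
STORE 2  52
PUSH -8  52 -8
DUP      52 -8 -8
POP      52 -8
MUL      -416
ADD  — needs 2 operands, stack has 1 → underflow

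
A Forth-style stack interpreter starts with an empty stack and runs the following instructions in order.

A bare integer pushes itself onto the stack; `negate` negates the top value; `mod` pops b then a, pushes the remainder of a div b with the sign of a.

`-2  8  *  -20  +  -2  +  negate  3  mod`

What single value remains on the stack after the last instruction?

2

-2     → -2
8      → -2 8
*      → -16
-20    → -16 -20
+      → -36
-2     → -36 -2
+      → -38
negate → 38
3      → 38 3
mod    → 2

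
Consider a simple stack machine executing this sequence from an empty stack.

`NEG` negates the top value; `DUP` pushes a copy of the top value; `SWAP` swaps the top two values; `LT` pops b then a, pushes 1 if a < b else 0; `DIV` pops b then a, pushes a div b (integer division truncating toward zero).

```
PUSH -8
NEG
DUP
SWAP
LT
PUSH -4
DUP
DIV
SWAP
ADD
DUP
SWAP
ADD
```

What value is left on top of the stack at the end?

2

PUSH -8 : [-8]
NEG     : [8]
DUP     : [8, 8]
SWAP    : [8, 8]
LT      : [0]
PUSH -4 : [0, -4]
DUP     : [0, -4, -4]
DIV     : [0, 1]
SWAP    : [1, 0]
ADD     : [1]
DUP     : [1, 1]
SWAP    : [1, 1]
ADD     : [2]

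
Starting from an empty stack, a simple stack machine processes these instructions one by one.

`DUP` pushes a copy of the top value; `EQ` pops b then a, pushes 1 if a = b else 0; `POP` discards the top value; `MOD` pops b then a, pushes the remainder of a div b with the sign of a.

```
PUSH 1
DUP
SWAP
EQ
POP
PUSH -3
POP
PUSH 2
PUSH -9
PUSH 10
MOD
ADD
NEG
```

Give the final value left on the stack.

PUSH 1  : [1]
DUP     : [1, 1]
SWAP    : [1, 1]
EQ      : [1]
POP     : []
PUSH -3 : [-3]
POP     : []
PUSH 2  : [2]
PUSH -9 : [2, -9]
PUSH 10 : [2, -9, 10]
MOD     : [2, -9]
ADD     : [-7]
NEG     : [7]

7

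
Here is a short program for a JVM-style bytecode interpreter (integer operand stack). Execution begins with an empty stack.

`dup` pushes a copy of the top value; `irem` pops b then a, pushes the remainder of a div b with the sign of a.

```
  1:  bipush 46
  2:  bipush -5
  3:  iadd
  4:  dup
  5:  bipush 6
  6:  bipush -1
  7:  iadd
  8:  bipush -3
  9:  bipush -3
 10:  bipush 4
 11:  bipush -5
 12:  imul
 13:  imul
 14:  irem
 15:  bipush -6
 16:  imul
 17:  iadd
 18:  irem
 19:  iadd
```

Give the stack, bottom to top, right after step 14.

[41, 41, 5, -3]

bipush 46  [46]
bipush -5  [46, -5]
iadd       [41]
dup        [41, 41]
bipush 6   [41, 41, 6]
bipush -1  [41, 41, 6, -1]
iadd       [41, 41, 5]
bipush -3  [41, 41, 5, -3]
bipush -3  [41, 41, 5, -3, -3]
bipush 4   [41, 41, 5, -3, -3, 4]
bipush -5  [41, 41, 5, -3, -3, 4, -5]
imul       [41, 41, 5, -3, -3, -20]
imul       [41, 41, 5, -3, 60]
irem       [41, 41, 5, -3]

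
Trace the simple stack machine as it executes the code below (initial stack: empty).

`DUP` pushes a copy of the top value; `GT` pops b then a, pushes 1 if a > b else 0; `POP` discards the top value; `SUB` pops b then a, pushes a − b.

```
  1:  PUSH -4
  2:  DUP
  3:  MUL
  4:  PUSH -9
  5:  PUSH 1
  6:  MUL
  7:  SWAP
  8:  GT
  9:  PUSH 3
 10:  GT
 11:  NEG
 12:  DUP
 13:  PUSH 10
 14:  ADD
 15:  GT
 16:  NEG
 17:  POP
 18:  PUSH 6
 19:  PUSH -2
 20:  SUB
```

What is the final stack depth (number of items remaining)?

PUSH -4  [-4]
DUP      [-4, -4]
MUL      [16]
PUSH -9  [16, -9]
PUSH 1   [16, -9, 1]
MUL      [16, -9]
SWAP     [-9, 16]
GT       [0]
PUSH 3   [0, 3]
GT       [0]
NEG      [0]
DUP      [0, 0]
PUSH 10  [0, 0, 10]
ADD      [0, 10]
GT       [0]
NEG      [0]
POP      []
PUSH 6   [6]
PUSH -2  [6, -2]
SUB      [8]

1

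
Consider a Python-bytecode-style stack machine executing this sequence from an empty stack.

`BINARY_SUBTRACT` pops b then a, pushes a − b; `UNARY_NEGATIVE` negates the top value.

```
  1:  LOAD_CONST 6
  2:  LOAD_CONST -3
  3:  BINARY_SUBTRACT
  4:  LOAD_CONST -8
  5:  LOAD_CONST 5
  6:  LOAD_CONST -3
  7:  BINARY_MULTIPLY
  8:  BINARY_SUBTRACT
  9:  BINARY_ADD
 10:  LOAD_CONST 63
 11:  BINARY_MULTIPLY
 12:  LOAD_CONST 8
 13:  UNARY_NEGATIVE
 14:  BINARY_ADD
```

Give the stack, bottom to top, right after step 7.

[9, -8, -15]

LOAD_CONST 6    : 6
LOAD_CONST -3   : 6 -3
BINARY_SUBTRACT : 9
LOAD_CONST -8   : 9 -8
LOAD_CONST 5    : 9 -8 5
LOAD_CONST -3   : 9 -8 5 -3
BINARY_MULTIPLY : 9 -8 -15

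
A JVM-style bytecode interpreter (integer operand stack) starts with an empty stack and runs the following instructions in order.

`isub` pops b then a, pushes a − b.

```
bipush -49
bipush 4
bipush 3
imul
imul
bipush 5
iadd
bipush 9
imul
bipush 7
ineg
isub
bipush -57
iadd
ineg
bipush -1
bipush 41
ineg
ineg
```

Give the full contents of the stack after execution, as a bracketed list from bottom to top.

bipush -49 -> [-49]
bipush 4   -> [-49, 4]
bipush 3   -> [-49, 4, 3]
imul       -> [-49, 12]
imul       -> [-588]
bipush 5   -> [-588, 5]
iadd       -> [-583]
bipush 9   -> [-583, 9]
imul       -> [-5247]
bipush 7   -> [-5247, 7]
ineg       -> [-5247, -7]
isub       -> [-5240]
bipush -57 -> [-5240, -57]
iadd       -> [-5297]
ineg       -> [5297]
bipush -1  -> [5297, -1]
bipush 41  -> [5297, -1, 41]
ineg       -> [5297, -1, -41]
ineg       -> [5297, -1, 41]

[5297, -1, 41]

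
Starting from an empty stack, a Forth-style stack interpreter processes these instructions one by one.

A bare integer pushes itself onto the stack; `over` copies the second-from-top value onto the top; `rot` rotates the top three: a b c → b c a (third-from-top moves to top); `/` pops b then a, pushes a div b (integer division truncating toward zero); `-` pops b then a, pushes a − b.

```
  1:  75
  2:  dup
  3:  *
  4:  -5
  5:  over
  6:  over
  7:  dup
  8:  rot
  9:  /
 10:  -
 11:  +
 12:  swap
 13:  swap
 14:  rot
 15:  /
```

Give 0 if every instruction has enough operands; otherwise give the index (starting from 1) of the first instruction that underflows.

75    75
dup   75 75
*     5625
-5    5625 -5
over  5625 -5 5625
over  5625 -5 5625 -5
dup   5625 -5 5625 -5 -5
rot   5625 -5 -5 -5 5625
/     5625 -5 -5 0
-     5625 -5 -5
+     5625 -10
swap  -10 5625
swap  5625 -10
rot  — needs 3 operands, stack has 2 → underflow

14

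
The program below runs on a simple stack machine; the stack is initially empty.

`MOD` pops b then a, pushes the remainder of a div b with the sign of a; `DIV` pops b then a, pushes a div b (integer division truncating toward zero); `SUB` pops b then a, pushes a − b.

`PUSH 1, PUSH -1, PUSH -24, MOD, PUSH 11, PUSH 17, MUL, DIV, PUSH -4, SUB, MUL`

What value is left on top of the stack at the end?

PUSH 1    [1]
PUSH -1   [1, -1]
PUSH -24  [1, -1, -24]
MOD       [1, -1]
PUSH 11   [1, -1, 11]
PUSH 17   [1, -1, 11, 17]
MUL       [1, -1, 187]
DIV       [1, 0]
PUSH -4   [1, 0, -4]
SUB       [1, 4]
MUL       [4]

4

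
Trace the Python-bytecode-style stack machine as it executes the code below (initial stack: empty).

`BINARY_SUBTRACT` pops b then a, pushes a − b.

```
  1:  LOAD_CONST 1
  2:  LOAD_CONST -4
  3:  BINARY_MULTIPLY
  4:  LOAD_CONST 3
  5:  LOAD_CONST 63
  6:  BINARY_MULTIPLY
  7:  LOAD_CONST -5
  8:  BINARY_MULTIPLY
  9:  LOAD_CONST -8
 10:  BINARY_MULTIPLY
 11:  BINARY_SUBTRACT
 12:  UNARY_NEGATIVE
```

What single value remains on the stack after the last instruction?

LOAD_CONST 1    : [1]
LOAD_CONST -4   : [1, -4]
BINARY_MULTIPLY : [-4]
LOAD_CONST 3    : [-4, 3]
LOAD_CONST 63   : [-4, 3, 63]
BINARY_MULTIPLY : [-4, 189]
LOAD_CONST -5   : [-4, 189, -5]
BINARY_MULTIPLY : [-4, -945]
LOAD_CONST -8   : [-4, -945, -8]
BINARY_MULTIPLY : [-4, 7560]
BINARY_SUBTRACT : [-7564]
UNARY_NEGATIVE  : [7564]

7564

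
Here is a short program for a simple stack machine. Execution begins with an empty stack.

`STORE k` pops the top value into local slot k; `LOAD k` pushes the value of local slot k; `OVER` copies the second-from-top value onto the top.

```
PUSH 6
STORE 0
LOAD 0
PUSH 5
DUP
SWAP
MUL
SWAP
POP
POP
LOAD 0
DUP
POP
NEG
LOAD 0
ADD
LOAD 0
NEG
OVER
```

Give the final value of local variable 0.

PUSH 6  : [6]
STORE 0 : []
LOAD 0  : [6]
PUSH 5  : [6, 5]
DUP     : [6, 5, 5]
SWAP    : [6, 5, 5]
MUL     : [6, 25]
SWAP    : [25, 6]
POP     : [25]
POP     : []
LOAD 0  : [6]
DUP     : [6, 6]
POP     : [6]
NEG     : [-6]
LOAD 0  : [-6, 6]
ADD     : [0]
LOAD 0  : [0, 6]
NEG     : [0, -6]
OVER    : [0, -6, 0]

6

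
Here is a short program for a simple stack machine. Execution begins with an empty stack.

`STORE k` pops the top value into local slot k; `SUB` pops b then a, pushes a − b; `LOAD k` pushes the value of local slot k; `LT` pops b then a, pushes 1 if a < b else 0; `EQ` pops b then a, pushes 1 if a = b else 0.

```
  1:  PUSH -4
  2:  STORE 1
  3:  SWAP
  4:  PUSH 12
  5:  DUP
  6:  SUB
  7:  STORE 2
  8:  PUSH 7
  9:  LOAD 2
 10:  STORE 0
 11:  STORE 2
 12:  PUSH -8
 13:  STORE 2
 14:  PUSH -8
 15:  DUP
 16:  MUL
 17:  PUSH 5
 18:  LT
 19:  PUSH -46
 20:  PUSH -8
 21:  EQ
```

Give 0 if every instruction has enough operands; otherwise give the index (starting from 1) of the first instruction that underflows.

PUSH -4  [-4]
STORE 1  []
SWAP  — needs 2 operands, stack has 0 → underflow

3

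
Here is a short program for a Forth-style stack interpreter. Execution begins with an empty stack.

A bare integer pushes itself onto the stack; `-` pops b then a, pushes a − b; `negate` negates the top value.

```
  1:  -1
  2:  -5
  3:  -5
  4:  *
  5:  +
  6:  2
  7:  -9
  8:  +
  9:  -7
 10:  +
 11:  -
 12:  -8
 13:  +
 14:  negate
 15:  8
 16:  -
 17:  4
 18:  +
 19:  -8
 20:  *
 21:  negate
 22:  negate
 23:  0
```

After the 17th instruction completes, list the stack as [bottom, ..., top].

[-38, 4]

-1     → -1
-5     → -1 -5
-5     → -1 -5 -5
*      → -1 25
+      → 24
2      → 24 2
-9     → 24 2 -9
+      → 24 -7
-7     → 24 -7 -7
+      → 24 -14
-      → 38
-8     → 38 -8
+      → 30
negate → -30
8      → -30 8
-      → -38
4      → -38 4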